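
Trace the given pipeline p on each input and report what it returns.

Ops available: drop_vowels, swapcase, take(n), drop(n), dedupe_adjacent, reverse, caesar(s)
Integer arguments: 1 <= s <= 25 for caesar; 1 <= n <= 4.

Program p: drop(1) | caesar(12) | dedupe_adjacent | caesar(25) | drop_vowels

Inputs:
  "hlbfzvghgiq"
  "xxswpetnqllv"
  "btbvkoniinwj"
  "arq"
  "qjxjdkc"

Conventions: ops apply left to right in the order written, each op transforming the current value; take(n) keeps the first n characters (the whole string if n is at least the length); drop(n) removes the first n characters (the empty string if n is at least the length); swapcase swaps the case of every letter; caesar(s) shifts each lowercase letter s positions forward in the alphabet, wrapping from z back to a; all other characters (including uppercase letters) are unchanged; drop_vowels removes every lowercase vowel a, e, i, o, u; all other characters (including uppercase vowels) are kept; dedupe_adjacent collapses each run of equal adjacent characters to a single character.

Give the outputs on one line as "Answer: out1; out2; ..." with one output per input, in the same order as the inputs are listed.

Execution, op by op:
  "hlbfzvghgiq" -> "lbfzvghgiq" -> "xnrlhstsuc" -> "xnrlhstsuc" -> "wmqkgrsrtb" -> "wmqkgrsrtb"
  "xxswpetnqllv" -> "xswpetnqllv" -> "jeibqfzcxxh" -> "jeibqfzcxh" -> "idhapeybwg" -> "dhpybwg"
  "btbvkoniinwj" -> "tbvkoniinwj" -> "fnhwazuuziv" -> "fnhwazuziv" -> "emgvzytyhu" -> "mgvzytyh"
  "arq" -> "rq" -> "dc" -> "dc" -> "cb" -> "cb"
  "qjxjdkc" -> "jxjdkc" -> "vjvpwo" -> "vjvpwo" -> "uiuovn" -> "vn"

"wmqkgrsrtb"; "dhpybwg"; "mgvzytyh"; "cb"; "vn"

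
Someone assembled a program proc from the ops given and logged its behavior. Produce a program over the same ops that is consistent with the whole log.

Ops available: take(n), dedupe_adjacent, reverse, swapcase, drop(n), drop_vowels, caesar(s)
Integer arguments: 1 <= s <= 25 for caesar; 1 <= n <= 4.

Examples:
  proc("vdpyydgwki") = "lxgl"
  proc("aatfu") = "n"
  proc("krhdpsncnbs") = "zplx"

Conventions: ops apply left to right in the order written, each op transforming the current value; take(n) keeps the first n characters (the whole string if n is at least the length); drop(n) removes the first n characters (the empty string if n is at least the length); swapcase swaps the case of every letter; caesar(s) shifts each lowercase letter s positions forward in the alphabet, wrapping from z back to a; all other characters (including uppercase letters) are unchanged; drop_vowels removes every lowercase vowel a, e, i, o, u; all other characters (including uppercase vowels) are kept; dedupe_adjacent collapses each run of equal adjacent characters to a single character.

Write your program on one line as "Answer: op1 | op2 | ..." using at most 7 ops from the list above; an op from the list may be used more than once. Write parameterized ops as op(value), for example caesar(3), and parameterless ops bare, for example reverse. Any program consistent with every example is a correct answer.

drop_vowels | dedupe_adjacent | caesar(5) | drop(1) | caesar(3) | take(4)

Check, running the answer program on each example:
  "vdpyydgwki" -> "vdpyydgwk" -> "vdpydgwk" -> "aiudilbp" -> "iudilbp" -> "lxgloes" -> "lxgl"
  "aatfu" -> "tf" -> "tf" -> "yk" -> "k" -> "n" -> "n"
  "krhdpsncnbs" -> "krhdpsncnbs" -> "krhdpsncnbs" -> "pwmiuxshsgx" -> "wmiuxshsgx" -> "zplxavkvja" -> "zplx"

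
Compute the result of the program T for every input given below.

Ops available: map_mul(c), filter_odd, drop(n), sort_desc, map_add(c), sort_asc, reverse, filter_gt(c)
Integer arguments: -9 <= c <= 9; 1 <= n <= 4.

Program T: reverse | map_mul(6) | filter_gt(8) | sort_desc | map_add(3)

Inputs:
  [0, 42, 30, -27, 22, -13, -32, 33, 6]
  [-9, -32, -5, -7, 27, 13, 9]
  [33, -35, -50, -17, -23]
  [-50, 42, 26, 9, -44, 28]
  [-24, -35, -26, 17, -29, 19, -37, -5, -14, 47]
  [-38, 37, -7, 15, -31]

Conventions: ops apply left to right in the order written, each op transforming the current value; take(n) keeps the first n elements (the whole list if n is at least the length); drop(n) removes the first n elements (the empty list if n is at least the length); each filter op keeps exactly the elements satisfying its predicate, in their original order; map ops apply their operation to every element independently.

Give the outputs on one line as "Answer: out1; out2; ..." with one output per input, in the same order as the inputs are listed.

[255, 201, 183, 135, 39]; [165, 81, 57]; [201]; [255, 171, 159, 57]; [285, 117, 105]; [225, 93]

Execution, op by op:
  [0, 42, 30, -27, 22, -13, -32, 33, 6] -> [6, 33, -32, -13, 22, -27, 30, 42, 0] -> [36, 198, -192, -78, 132, -162, 180, 252, 0] -> [36, 198, 132, 180, 252] -> [252, 198, 180, 132, 36] -> [255, 201, 183, 135, 39]
  [-9, -32, -5, -7, 27, 13, 9] -> [9, 13, 27, -7, -5, -32, -9] -> [54, 78, 162, -42, -30, -192, -54] -> [54, 78, 162] -> [162, 78, 54] -> [165, 81, 57]
  [33, -35, -50, -17, -23] -> [-23, -17, -50, -35, 33] -> [-138, -102, -300, -210, 198] -> [198] -> [198] -> [201]
  [-50, 42, 26, 9, -44, 28] -> [28, -44, 9, 26, 42, -50] -> [168, -264, 54, 156, 252, -300] -> [168, 54, 156, 252] -> [252, 168, 156, 54] -> [255, 171, 159, 57]
  [-24, -35, -26, 17, -29, 19, -37, -5, -14, 47] -> [47, -14, -5, -37, 19, -29, 17, -26, -35, -24] -> [282, -84, -30, -222, 114, -174, 102, -156, -210, -144] -> [282, 114, 102] -> [282, 114, 102] -> [285, 117, 105]
  [-38, 37, -7, 15, -31] -> [-31, 15, -7, 37, -38] -> [-186, 90, -42, 222, -228] -> [90, 222] -> [222, 90] -> [225, 93]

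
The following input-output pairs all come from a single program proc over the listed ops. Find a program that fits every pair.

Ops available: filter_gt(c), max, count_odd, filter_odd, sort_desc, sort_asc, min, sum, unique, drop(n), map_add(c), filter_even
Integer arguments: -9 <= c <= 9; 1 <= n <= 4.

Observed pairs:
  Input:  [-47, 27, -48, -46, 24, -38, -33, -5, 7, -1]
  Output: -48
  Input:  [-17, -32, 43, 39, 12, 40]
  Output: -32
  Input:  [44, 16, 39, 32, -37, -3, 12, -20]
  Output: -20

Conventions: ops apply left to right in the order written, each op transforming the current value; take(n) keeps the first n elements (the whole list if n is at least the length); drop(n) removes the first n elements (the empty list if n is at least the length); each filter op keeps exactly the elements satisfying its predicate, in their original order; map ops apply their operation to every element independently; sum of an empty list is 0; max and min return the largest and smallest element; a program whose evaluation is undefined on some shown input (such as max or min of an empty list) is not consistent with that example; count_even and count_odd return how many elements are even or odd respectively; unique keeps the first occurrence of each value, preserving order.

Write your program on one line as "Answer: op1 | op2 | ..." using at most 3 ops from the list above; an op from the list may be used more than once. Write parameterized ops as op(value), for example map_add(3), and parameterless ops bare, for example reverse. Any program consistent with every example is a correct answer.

sort_asc | filter_even | min

Check, running the answer program on each example:
  [-47, 27, -48, -46, 24, -38, -33, -5, 7, -1] -> [-48, -47, -46, -38, -33, -5, -1, 7, 24, 27] -> [-48, -46, -38, 24] -> -48
  [-17, -32, 43, 39, 12, 40] -> [-32, -17, 12, 39, 40, 43] -> [-32, 12, 40] -> -32
  [44, 16, 39, 32, -37, -3, 12, -20] -> [-37, -20, -3, 12, 16, 32, 39, 44] -> [-20, 12, 16, 32, 44] -> -20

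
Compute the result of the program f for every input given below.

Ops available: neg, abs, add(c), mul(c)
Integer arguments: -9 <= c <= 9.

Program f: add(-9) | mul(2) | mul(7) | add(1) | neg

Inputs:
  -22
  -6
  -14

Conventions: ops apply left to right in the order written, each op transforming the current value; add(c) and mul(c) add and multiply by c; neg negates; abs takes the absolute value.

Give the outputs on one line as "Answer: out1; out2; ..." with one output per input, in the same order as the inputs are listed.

433; 209; 321

Execution, op by op:
  -22 -> -31 -> -62 -> -434 -> -433 -> 433
  -6 -> -15 -> -30 -> -210 -> -209 -> 209
  -14 -> -23 -> -46 -> -322 -> -321 -> 321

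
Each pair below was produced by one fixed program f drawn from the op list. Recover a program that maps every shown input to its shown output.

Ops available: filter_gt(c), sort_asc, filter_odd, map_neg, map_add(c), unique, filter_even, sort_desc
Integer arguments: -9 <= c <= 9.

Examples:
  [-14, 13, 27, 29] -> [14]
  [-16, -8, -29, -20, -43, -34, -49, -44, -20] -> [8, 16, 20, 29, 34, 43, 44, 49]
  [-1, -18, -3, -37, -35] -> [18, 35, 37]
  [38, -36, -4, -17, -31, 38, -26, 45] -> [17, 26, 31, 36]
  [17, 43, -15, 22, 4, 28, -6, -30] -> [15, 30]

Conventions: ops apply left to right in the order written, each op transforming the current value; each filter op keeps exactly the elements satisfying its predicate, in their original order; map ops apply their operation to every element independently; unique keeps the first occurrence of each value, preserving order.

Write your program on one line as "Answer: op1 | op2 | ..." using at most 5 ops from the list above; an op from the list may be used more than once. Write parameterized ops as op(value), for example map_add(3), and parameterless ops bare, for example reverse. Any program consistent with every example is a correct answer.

map_neg | sort_asc | filter_gt(7) | unique

Check, running the answer program on each example:
  [-14, 13, 27, 29] -> [14, -13, -27, -29] -> [-29, -27, -13, 14] -> [14] -> [14]
  [-16, -8, -29, -20, -43, -34, -49, -44, -20] -> [16, 8, 29, 20, 43, 34, 49, 44, 20] -> [8, 16, 20, 20, 29, 34, 43, 44, 49] -> [8, 16, 20, 20, 29, 34, 43, 44, 49] -> [8, 16, 20, 29, 34, 43, 44, 49]
  [-1, -18, -3, -37, -35] -> [1, 18, 3, 37, 35] -> [1, 3, 18, 35, 37] -> [18, 35, 37] -> [18, 35, 37]
  [38, -36, -4, -17, -31, 38, -26, 45] -> [-38, 36, 4, 17, 31, -38, 26, -45] -> [-45, -38, -38, 4, 17, 26, 31, 36] -> [17, 26, 31, 36] -> [17, 26, 31, 36]
  [17, 43, -15, 22, 4, 28, -6, -30] -> [-17, -43, 15, -22, -4, -28, 6, 30] -> [-43, -28, -22, -17, -4, 6, 15, 30] -> [15, 30] -> [15, 30]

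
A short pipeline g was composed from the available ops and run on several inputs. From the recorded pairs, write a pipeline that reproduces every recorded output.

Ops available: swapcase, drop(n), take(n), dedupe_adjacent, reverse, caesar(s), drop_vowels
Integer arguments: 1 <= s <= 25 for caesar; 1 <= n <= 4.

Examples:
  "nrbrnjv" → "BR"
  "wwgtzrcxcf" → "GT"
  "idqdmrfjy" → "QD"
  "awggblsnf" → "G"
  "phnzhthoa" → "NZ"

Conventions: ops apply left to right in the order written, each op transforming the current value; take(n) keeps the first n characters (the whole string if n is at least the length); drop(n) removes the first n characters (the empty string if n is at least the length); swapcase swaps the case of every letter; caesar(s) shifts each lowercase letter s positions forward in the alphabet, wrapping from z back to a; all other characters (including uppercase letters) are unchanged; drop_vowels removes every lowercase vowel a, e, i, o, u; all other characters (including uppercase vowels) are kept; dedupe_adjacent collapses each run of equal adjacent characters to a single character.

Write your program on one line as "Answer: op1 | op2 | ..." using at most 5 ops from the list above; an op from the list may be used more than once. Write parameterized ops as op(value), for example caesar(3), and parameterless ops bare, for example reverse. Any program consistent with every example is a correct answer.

drop(1) | take(3) | dedupe_adjacent | swapcase | drop(1)

Check, running the answer program on each example:
  "nrbrnjv" -> "rbrnjv" -> "rbr" -> "rbr" -> "RBR" -> "BR"
  "wwgtzrcxcf" -> "wgtzrcxcf" -> "wgt" -> "wgt" -> "WGT" -> "GT"
  "idqdmrfjy" -> "dqdmrfjy" -> "dqd" -> "dqd" -> "DQD" -> "QD"
  "awggblsnf" -> "wggblsnf" -> "wgg" -> "wg" -> "WG" -> "G"
  "phnzhthoa" -> "hnzhthoa" -> "hnz" -> "hnz" -> "HNZ" -> "NZ"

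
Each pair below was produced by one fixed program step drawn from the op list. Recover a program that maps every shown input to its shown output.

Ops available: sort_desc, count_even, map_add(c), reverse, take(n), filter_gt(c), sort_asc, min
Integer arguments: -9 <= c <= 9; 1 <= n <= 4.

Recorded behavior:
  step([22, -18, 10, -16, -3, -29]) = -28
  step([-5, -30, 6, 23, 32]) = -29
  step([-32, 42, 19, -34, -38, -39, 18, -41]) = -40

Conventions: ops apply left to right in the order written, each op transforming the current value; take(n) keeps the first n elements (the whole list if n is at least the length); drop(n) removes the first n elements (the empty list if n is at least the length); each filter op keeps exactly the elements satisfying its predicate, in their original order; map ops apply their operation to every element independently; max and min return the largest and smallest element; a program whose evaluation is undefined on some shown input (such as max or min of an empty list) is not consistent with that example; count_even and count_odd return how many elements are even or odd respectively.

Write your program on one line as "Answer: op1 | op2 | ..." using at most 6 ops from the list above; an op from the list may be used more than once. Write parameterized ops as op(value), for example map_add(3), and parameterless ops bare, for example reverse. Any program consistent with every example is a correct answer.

map_add(-3) | sort_desc | map_add(4) | sort_asc | min

Check, running the answer program on each example:
  [22, -18, 10, -16, -3, -29] -> [19, -21, 7, -19, -6, -32] -> [19, 7, -6, -19, -21, -32] -> [23, 11, -2, -15, -17, -28] -> [-28, -17, -15, -2, 11, 23] -> -28
  [-5, -30, 6, 23, 32] -> [-8, -33, 3, 20, 29] -> [29, 20, 3, -8, -33] -> [33, 24, 7, -4, -29] -> [-29, -4, 7, 24, 33] -> -29
  [-32, 42, 19, -34, -38, -39, 18, -41] -> [-35, 39, 16, -37, -41, -42, 15, -44] -> [39, 16, 15, -35, -37, -41, -42, -44] -> [43, 20, 19, -31, -33, -37, -38, -40] -> [-40, -38, -37, -33, -31, 19, 20, 43] -> -40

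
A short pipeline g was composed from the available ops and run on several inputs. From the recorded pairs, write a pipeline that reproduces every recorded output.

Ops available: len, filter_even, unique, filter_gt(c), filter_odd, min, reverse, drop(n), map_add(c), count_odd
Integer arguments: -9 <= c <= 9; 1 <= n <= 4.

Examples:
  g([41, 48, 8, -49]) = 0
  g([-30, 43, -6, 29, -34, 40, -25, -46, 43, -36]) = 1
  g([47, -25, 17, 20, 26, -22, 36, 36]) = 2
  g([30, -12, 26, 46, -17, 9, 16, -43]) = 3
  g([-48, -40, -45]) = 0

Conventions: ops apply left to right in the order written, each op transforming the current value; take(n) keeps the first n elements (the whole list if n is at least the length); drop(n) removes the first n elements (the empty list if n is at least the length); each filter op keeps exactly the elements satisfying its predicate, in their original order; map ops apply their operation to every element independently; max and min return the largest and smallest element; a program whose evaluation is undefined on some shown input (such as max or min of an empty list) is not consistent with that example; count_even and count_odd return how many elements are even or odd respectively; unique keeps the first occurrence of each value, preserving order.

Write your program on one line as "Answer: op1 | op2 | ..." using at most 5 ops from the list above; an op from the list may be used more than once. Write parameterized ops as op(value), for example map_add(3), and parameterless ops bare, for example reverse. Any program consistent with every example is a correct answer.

filter_even | drop(2) | filter_gt(-4) | len

Check, running the answer program on each example:
  [41, 48, 8, -49] -> [48, 8] -> [] -> [] -> 0
  [-30, 43, -6, 29, -34, 40, -25, -46, 43, -36] -> [-30, -6, -34, 40, -46, -36] -> [-34, 40, -46, -36] -> [40] -> 1
  [47, -25, 17, 20, 26, -22, 36, 36] -> [20, 26, -22, 36, 36] -> [-22, 36, 36] -> [36, 36] -> 2
  [30, -12, 26, 46, -17, 9, 16, -43] -> [30, -12, 26, 46, 16] -> [26, 46, 16] -> [26, 46, 16] -> 3
  [-48, -40, -45] -> [-48, -40] -> [] -> [] -> 0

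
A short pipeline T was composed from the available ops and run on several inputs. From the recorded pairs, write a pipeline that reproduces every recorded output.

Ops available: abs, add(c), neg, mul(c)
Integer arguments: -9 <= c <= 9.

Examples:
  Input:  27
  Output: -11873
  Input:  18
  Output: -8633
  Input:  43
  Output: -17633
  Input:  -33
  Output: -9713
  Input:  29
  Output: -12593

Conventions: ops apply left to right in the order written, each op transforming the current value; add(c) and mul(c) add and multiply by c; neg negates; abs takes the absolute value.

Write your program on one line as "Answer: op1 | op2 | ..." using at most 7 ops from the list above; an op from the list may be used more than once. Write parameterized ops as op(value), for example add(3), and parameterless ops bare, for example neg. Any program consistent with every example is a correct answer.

add(6) | abs | mul(-5) | mul(-8) | mul(-9) | add(7)

Check, running the answer program on each example:
  27 -> 33 -> 33 -> -165 -> 1320 -> -11880 -> -11873
  18 -> 24 -> 24 -> -120 -> 960 -> -8640 -> -8633
  43 -> 49 -> 49 -> -245 -> 1960 -> -17640 -> -17633
  -33 -> -27 -> 27 -> -135 -> 1080 -> -9720 -> -9713
  29 -> 35 -> 35 -> -175 -> 1400 -> -12600 -> -12593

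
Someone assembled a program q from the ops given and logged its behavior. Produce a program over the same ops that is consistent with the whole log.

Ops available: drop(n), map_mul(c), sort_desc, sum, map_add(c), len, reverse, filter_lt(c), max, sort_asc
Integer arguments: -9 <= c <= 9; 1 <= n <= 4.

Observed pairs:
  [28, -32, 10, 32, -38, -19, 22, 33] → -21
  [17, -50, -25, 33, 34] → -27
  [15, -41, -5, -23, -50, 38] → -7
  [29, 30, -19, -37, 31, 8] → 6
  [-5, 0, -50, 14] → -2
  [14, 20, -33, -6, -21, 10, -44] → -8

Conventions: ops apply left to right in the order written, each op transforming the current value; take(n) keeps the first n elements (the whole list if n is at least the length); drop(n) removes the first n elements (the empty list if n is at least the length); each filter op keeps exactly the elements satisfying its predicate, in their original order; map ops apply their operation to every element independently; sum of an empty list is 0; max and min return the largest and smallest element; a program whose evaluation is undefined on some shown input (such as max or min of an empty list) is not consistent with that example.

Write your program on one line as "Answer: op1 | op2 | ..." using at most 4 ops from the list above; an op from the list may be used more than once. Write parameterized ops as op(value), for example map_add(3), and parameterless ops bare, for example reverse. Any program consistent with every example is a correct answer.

map_add(-2) | filter_lt(7) | max

Check, running the answer program on each example:
  [28, -32, 10, 32, -38, -19, 22, 33] -> [26, -34, 8, 30, -40, -21, 20, 31] -> [-34, -40, -21] -> -21
  [17, -50, -25, 33, 34] -> [15, -52, -27, 31, 32] -> [-52, -27] -> -27
  [15, -41, -5, -23, -50, 38] -> [13, -43, -7, -25, -52, 36] -> [-43, -7, -25, -52] -> -7
  [29, 30, -19, -37, 31, 8] -> [27, 28, -21, -39, 29, 6] -> [-21, -39, 6] -> 6
  [-5, 0, -50, 14] -> [-7, -2, -52, 12] -> [-7, -2, -52] -> -2
  [14, 20, -33, -6, -21, 10, -44] -> [12, 18, -35, -8, -23, 8, -46] -> [-35, -8, -23, -46] -> -8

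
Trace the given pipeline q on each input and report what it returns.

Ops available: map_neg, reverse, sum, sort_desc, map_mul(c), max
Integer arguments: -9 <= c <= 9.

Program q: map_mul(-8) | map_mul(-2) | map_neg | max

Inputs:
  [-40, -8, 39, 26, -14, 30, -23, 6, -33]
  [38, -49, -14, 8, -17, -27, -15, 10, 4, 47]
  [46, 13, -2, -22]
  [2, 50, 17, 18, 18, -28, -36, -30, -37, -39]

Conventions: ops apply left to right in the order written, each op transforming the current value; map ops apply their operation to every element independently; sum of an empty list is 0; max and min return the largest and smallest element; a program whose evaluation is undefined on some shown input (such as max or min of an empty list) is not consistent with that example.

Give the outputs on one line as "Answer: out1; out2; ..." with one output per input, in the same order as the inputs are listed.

Execution, op by op:
  [-40, -8, 39, 26, -14, 30, -23, 6, -33] -> [320, 64, -312, -208, 112, -240, 184, -48, 264] -> [-640, -128, 624, 416, -224, 480, -368, 96, -528] -> [640, 128, -624, -416, 224, -480, 368, -96, 528] -> 640
  [38, -49, -14, 8, -17, -27, -15, 10, 4, 47] -> [-304, 392, 112, -64, 136, 216, 120, -80, -32, -376] -> [608, -784, -224, 128, -272, -432, -240, 160, 64, 752] -> [-608, 784, 224, -128, 272, 432, 240, -160, -64, -752] -> 784
  [46, 13, -2, -22] -> [-368, -104, 16, 176] -> [736, 208, -32, -352] -> [-736, -208, 32, 352] -> 352
  [2, 50, 17, 18, 18, -28, -36, -30, -37, -39] -> [-16, -400, -136, -144, -144, 224, 288, 240, 296, 312] -> [32, 800, 272, 288, 288, -448, -576, -480, -592, -624] -> [-32, -800, -272, -288, -288, 448, 576, 480, 592, 624] -> 624

640; 784; 352; 624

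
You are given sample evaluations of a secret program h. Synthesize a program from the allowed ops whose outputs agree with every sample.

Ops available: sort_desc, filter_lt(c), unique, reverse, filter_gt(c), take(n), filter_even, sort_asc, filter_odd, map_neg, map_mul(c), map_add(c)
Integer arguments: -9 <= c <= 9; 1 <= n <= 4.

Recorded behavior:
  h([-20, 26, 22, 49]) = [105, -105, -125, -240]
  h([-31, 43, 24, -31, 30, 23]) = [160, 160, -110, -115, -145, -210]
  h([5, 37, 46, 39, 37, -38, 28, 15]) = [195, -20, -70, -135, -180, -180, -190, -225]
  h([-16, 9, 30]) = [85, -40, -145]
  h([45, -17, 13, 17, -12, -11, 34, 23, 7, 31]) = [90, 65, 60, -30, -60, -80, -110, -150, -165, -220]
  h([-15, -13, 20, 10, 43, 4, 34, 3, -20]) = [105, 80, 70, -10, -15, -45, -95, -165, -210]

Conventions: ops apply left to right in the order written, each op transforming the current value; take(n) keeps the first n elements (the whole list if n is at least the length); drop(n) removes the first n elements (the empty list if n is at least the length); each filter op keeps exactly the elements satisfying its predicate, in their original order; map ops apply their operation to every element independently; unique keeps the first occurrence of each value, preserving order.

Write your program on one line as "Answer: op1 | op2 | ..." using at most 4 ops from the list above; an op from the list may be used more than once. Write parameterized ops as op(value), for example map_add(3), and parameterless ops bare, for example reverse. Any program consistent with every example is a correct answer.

map_neg | map_add(1) | map_mul(5) | sort_desc

Check, running the answer program on each example:
  [-20, 26, 22, 49] -> [20, -26, -22, -49] -> [21, -25, -21, -48] -> [105, -125, -105, -240] -> [105, -105, -125, -240]
  [-31, 43, 24, -31, 30, 23] -> [31, -43, -24, 31, -30, -23] -> [32, -42, -23, 32, -29, -22] -> [160, -210, -115, 160, -145, -110] -> [160, 160, -110, -115, -145, -210]
  [5, 37, 46, 39, 37, -38, 28, 15] -> [-5, -37, -46, -39, -37, 38, -28, -15] -> [-4, -36, -45, -38, -36, 39, -27, -14] -> [-20, -180, -225, -190, -180, 195, -135, -70] -> [195, -20, -70, -135, -180, -180, -190, -225]
  [-16, 9, 30] -> [16, -9, -30] -> [17, -8, -29] -> [85, -40, -145] -> [85, -40, -145]
  [45, -17, 13, 17, -12, -11, 34, 23, 7, 31] -> [-45, 17, -13, -17, 12, 11, -34, -23, -7, -31] -> [-44, 18, -12, -16, 13, 12, -33, -22, -6, -30] -> [-220, 90, -60, -80, 65, 60, -165, -110, -30, -150] -> [90, 65, 60, -30, -60, -80, -110, -150, -165, -220]
  [-15, -13, 20, 10, 43, 4, 34, 3, -20] -> [15, 13, -20, -10, -43, -4, -34, -3, 20] -> [16, 14, -19, -9, -42, -3, -33, -2, 21] -> [80, 70, -95, -45, -210, -15, -165, -10, 105] -> [105, 80, 70, -10, -15, -45, -95, -165, -210]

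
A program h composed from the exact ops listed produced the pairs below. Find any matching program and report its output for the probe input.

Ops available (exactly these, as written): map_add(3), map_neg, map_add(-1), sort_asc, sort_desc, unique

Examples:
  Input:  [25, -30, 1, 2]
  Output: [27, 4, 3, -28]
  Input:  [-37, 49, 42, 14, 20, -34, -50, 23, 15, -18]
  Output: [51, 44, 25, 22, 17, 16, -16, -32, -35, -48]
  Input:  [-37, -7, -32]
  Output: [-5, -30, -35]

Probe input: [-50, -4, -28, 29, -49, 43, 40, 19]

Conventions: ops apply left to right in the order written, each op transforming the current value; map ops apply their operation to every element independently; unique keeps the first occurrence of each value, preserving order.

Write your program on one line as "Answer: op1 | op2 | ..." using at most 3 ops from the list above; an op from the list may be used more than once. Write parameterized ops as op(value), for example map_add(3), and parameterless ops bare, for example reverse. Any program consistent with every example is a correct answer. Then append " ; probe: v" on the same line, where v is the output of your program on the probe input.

map_add(3) | map_add(-1) | sort_desc ; probe: [45, 42, 31, 21, -2, -26, -47, -48]

Check, running the answer program on each example:
  [25, -30, 1, 2] -> [28, -27, 4, 5] -> [27, -28, 3, 4] -> [27, 4, 3, -28]
  [-37, 49, 42, 14, 20, -34, -50, 23, 15, -18] -> [-34, 52, 45, 17, 23, -31, -47, 26, 18, -15] -> [-35, 51, 44, 16, 22, -32, -48, 25, 17, -16] -> [51, 44, 25, 22, 17, 16, -16, -32, -35, -48]
  [-37, -7, -32] -> [-34, -4, -29] -> [-35, -5, -30] -> [-5, -30, -35]
  probe: [-50, -4, -28, 29, -49, 43, 40, 19] -> [-47, -1, -25, 32, -46, 46, 43, 22] -> [-48, -2, -26, 31, -47, 45, 42, 21] -> [45, 42, 31, 21, -2, -26, -47, -48]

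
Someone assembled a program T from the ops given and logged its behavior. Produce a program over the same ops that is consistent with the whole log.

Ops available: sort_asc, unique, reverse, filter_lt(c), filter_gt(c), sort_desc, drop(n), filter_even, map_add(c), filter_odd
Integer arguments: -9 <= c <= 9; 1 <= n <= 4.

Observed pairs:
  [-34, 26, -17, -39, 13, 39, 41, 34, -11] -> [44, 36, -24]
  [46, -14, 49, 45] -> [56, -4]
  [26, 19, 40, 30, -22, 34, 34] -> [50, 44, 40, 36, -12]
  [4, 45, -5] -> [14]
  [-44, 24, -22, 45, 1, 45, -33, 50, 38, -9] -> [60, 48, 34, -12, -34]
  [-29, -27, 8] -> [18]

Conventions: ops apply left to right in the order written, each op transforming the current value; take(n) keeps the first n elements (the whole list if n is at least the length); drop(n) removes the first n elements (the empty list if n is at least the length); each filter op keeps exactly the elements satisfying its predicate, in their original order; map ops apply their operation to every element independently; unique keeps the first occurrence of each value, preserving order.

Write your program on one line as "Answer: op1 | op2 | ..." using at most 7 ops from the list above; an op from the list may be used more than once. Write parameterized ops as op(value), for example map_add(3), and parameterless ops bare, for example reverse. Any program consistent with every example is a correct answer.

unique | filter_even | map_add(7) | map_add(1) | map_add(2) | sort_desc

Check, running the answer program on each example:
  [-34, 26, -17, -39, 13, 39, 41, 34, -11] -> [-34, 26, -17, -39, 13, 39, 41, 34, -11] -> [-34, 26, 34] -> [-27, 33, 41] -> [-26, 34, 42] -> [-24, 36, 44] -> [44, 36, -24]
  [46, -14, 49, 45] -> [46, -14, 49, 45] -> [46, -14] -> [53, -7] -> [54, -6] -> [56, -4] -> [56, -4]
  [26, 19, 40, 30, -22, 34, 34] -> [26, 19, 40, 30, -22, 34] -> [26, 40, 30, -22, 34] -> [33, 47, 37, -15, 41] -> [34, 48, 38, -14, 42] -> [36, 50, 40, -12, 44] -> [50, 44, 40, 36, -12]
  [4, 45, -5] -> [4, 45, -5] -> [4] -> [11] -> [12] -> [14] -> [14]
  [-44, 24, -22, 45, 1, 45, -33, 50, 38, -9] -> [-44, 24, -22, 45, 1, -33, 50, 38, -9] -> [-44, 24, -22, 50, 38] -> [-37, 31, -15, 57, 45] -> [-36, 32, -14, 58, 46] -> [-34, 34, -12, 60, 48] -> [60, 48, 34, -12, -34]
  [-29, -27, 8] -> [-29, -27, 8] -> [8] -> [15] -> [16] -> [18] -> [18]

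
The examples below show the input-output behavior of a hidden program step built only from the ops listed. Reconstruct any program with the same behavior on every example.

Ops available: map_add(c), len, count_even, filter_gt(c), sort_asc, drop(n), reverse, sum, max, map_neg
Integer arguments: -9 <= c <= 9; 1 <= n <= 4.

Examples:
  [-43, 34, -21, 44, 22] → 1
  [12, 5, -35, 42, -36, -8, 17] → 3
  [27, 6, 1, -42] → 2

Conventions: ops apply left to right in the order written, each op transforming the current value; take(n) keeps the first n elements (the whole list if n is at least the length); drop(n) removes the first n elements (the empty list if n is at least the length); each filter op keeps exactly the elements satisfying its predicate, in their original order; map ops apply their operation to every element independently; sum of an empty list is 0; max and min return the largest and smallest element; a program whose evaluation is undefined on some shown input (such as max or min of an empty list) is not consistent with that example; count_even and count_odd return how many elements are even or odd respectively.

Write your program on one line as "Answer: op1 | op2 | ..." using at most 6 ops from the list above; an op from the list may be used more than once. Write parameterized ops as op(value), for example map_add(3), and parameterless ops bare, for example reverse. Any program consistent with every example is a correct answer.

map_neg | reverse | map_neg | drop(2) | filter_gt(-3) | len

Check, running the answer program on each example:
  [-43, 34, -21, 44, 22] -> [43, -34, 21, -44, -22] -> [-22, -44, 21, -34, 43] -> [22, 44, -21, 34, -43] -> [-21, 34, -43] -> [34] -> 1
  [12, 5, -35, 42, -36, -8, 17] -> [-12, -5, 35, -42, 36, 8, -17] -> [-17, 8, 36, -42, 35, -5, -12] -> [17, -8, -36, 42, -35, 5, 12] -> [-36, 42, -35, 5, 12] -> [42, 5, 12] -> 3
  [27, 6, 1, -42] -> [-27, -6, -1, 42] -> [42, -1, -6, -27] -> [-42, 1, 6, 27] -> [6, 27] -> [6, 27] -> 2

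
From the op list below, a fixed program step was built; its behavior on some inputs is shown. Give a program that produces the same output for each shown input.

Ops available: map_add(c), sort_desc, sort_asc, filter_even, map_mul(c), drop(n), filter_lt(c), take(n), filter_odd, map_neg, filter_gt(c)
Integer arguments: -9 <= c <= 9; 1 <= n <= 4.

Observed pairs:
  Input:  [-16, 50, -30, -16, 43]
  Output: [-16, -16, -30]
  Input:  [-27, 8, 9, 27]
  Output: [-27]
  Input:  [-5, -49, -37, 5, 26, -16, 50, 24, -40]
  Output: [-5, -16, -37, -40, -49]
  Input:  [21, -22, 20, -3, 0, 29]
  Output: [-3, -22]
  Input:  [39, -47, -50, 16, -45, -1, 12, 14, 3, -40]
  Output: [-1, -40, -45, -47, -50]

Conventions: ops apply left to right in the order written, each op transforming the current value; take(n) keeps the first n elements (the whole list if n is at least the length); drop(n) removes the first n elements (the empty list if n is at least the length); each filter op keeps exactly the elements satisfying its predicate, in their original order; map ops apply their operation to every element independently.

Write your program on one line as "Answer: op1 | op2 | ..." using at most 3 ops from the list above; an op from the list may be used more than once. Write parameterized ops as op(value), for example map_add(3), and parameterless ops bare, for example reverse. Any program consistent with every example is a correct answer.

sort_asc | filter_lt(0) | sort_desc

Check, running the answer program on each example:
  [-16, 50, -30, -16, 43] -> [-30, -16, -16, 43, 50] -> [-30, -16, -16] -> [-16, -16, -30]
  [-27, 8, 9, 27] -> [-27, 8, 9, 27] -> [-27] -> [-27]
  [-5, -49, -37, 5, 26, -16, 50, 24, -40] -> [-49, -40, -37, -16, -5, 5, 24, 26, 50] -> [-49, -40, -37, -16, -5] -> [-5, -16, -37, -40, -49]
  [21, -22, 20, -3, 0, 29] -> [-22, -3, 0, 20, 21, 29] -> [-22, -3] -> [-3, -22]
  [39, -47, -50, 16, -45, -1, 12, 14, 3, -40] -> [-50, -47, -45, -40, -1, 3, 12, 14, 16, 39] -> [-50, -47, -45, -40, -1] -> [-1, -40, -45, -47, -50]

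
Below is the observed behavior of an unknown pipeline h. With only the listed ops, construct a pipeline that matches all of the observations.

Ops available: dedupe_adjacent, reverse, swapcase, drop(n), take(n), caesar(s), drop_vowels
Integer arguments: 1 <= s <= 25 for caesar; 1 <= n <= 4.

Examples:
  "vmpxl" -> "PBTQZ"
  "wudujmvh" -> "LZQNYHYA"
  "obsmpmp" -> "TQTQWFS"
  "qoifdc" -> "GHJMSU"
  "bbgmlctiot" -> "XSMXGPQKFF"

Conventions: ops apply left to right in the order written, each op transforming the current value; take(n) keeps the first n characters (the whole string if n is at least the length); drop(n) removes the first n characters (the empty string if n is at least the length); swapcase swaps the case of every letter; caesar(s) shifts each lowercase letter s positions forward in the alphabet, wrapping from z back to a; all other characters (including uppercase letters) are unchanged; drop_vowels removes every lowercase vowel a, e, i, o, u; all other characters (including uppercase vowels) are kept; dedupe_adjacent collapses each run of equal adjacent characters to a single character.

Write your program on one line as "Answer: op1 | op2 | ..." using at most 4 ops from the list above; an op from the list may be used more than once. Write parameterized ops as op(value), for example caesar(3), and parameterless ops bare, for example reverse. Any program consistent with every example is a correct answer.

caesar(4) | reverse | swapcase

Check, running the answer program on each example:
  "vmpxl" -> "zqtbp" -> "pbtqz" -> "PBTQZ"
  "wudujmvh" -> "ayhynqzl" -> "lzqnyhya" -> "LZQNYHYA"
  "obsmpmp" -> "sfwqtqt" -> "tqtqwfs" -> "TQTQWFS"
  "qoifdc" -> "usmjhg" -> "ghjmsu" -> "GHJMSU"
  "bbgmlctiot" -> "ffkqpgxmsx" -> "xsmxgpqkff" -> "XSMXGPQKFF"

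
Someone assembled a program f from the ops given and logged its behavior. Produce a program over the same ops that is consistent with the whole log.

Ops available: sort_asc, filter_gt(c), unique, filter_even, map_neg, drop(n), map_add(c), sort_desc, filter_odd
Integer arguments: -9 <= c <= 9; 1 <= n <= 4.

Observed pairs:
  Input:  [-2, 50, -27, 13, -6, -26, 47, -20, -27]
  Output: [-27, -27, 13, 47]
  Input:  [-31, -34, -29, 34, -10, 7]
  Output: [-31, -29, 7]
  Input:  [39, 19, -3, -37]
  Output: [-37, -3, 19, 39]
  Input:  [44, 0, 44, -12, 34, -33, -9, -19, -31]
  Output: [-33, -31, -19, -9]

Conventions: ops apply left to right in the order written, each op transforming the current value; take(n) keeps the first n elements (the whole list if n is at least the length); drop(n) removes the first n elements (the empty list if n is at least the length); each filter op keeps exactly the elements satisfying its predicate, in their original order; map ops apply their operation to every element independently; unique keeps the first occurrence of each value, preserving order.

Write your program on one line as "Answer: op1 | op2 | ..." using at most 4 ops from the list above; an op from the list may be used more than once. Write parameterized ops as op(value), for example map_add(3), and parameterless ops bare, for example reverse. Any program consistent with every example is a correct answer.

map_neg | filter_odd | map_neg | sort_asc

Check, running the answer program on each example:
  [-2, 50, -27, 13, -6, -26, 47, -20, -27] -> [2, -50, 27, -13, 6, 26, -47, 20, 27] -> [27, -13, -47, 27] -> [-27, 13, 47, -27] -> [-27, -27, 13, 47]
  [-31, -34, -29, 34, -10, 7] -> [31, 34, 29, -34, 10, -7] -> [31, 29, -7] -> [-31, -29, 7] -> [-31, -29, 7]
  [39, 19, -3, -37] -> [-39, -19, 3, 37] -> [-39, -19, 3, 37] -> [39, 19, -3, -37] -> [-37, -3, 19, 39]
  [44, 0, 44, -12, 34, -33, -9, -19, -31] -> [-44, 0, -44, 12, -34, 33, 9, 19, 31] -> [33, 9, 19, 31] -> [-33, -9, -19, -31] -> [-33, -31, -19, -9]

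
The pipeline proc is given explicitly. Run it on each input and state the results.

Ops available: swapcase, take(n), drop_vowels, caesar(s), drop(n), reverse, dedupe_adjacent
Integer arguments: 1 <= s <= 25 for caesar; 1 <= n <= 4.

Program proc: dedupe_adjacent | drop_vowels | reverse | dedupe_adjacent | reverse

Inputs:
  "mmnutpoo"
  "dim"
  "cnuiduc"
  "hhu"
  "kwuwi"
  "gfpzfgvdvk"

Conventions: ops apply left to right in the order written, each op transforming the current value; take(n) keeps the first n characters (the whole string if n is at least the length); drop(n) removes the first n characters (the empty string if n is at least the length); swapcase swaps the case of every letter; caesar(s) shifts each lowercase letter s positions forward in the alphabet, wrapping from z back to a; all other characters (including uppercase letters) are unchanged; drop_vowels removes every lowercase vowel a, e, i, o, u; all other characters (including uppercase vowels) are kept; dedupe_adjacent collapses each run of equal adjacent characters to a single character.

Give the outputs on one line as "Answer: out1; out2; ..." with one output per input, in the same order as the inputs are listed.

"mntp"; "dm"; "cndc"; "h"; "kw"; "gfpzfgvdvk"

Execution, op by op:
  "mmnutpoo" -> "mnutpo" -> "mntp" -> "ptnm" -> "ptnm" -> "mntp"
  "dim" -> "dim" -> "dm" -> "md" -> "md" -> "dm"
  "cnuiduc" -> "cnuiduc" -> "cndc" -> "cdnc" -> "cdnc" -> "cndc"
  "hhu" -> "hu" -> "h" -> "h" -> "h" -> "h"
  "kwuwi" -> "kwuwi" -> "kww" -> "wwk" -> "wk" -> "kw"
  "gfpzfgvdvk" -> "gfpzfgvdvk" -> "gfpzfgvdvk" -> "kvdvgfzpfg" -> "kvdvgfzpfg" -> "gfpzfgvdvk"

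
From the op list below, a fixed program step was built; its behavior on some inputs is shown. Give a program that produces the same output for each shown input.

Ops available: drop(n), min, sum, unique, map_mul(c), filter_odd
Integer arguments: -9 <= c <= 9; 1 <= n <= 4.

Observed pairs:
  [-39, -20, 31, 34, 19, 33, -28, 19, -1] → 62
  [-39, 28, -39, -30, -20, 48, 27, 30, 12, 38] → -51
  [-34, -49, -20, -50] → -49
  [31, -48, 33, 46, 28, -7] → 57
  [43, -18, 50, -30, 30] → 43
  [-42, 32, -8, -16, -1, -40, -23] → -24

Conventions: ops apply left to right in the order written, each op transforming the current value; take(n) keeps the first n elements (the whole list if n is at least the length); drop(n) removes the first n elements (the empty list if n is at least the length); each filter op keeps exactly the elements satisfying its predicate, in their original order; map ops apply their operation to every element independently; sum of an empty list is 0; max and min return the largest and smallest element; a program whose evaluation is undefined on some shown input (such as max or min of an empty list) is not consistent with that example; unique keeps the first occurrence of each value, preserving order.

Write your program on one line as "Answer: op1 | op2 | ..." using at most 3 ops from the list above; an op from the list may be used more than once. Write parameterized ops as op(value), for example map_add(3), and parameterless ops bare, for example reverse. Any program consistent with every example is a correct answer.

filter_odd | sum

Check, running the answer program on each example:
  [-39, -20, 31, 34, 19, 33, -28, 19, -1] -> [-39, 31, 19, 33, 19, -1] -> 62
  [-39, 28, -39, -30, -20, 48, 27, 30, 12, 38] -> [-39, -39, 27] -> -51
  [-34, -49, -20, -50] -> [-49] -> -49
  [31, -48, 33, 46, 28, -7] -> [31, 33, -7] -> 57
  [43, -18, 50, -30, 30] -> [43] -> 43
  [-42, 32, -8, -16, -1, -40, -23] -> [-1, -23] -> -24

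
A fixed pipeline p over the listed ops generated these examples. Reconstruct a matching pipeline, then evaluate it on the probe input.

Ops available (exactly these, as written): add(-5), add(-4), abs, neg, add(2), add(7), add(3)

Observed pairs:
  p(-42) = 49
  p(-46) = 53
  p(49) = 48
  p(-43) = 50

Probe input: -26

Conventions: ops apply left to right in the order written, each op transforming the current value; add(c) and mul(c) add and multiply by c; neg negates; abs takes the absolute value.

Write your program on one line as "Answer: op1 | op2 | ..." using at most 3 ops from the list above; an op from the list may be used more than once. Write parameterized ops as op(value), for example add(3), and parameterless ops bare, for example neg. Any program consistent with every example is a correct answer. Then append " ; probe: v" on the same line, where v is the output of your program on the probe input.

add(-4) | abs | add(3) ; probe: 33

Check, running the answer program on each example:
  -42 -> -46 -> 46 -> 49
  -46 -> -50 -> 50 -> 53
  49 -> 45 -> 45 -> 48
  -43 -> -47 -> 47 -> 50
  probe: -26 -> -30 -> 30 -> 33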